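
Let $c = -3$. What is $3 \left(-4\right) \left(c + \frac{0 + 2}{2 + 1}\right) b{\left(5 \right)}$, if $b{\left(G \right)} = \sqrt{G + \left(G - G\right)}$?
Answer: $28 \sqrt{5} \approx 62.61$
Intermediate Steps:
$b{\left(G \right)} = \sqrt{G}$ ($b{\left(G \right)} = \sqrt{G + 0} = \sqrt{G}$)
$3 \left(-4\right) \left(c + \frac{0 + 2}{2 + 1}\right) b{\left(5 \right)} = 3 \left(-4\right) \left(-3 + \frac{0 + 2}{2 + 1}\right) \sqrt{5} = - 12 \left(-3 + \frac{2}{3}\right) \sqrt{5} = - 12 \left(- \frac{7 \sqrt{5}}{3}\right) = 28 \sqrt{5}$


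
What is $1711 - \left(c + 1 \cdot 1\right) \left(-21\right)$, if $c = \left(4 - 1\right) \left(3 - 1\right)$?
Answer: $1858$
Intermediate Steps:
$c = 6$ ($c = 3 \cdot 2 = 6$)
$1711 - \left(c + 1 \cdot 1\right) \left(-21\right) = 1711 - \left(6 + 1 \cdot 1\right) \left(-21\right) = 1711 - \left(6 + 1\right) \left(-21\right) = 1711 - 7 \left(-21\right) = 1711 - -147 = 1711 + 147 = 1858$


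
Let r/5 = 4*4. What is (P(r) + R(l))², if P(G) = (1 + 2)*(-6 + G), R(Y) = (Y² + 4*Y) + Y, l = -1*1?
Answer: 47524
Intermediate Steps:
l = -1
R(Y) = Y² + 5*Y
r = 80 (r = 5*(4*4) = 5*16 = 80)
P(G) = -18 + 3*G (P(G) = 3*(-6 + G) = -18 + 3*G)
(P(r) + R(l))² = ((-18 + 3*80) - (5 - 1))² = ((-18 + 240) - 1*4)² = (222 - 4)² = 218² = 47524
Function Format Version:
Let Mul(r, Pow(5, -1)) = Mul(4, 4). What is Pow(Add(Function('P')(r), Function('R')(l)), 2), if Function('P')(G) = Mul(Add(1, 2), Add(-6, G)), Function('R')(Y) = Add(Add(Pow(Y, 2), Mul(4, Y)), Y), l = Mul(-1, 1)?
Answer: 47524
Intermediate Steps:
l = -1
Function('R')(Y) = Add(Pow(Y, 2), Mul(5, Y))
r = 80 (r = Mul(5, Mul(4, 4)) = Mul(5, 16) = 80)
Function('P')(G) = Add(-18, Mul(3, G)) (Function('P')(G) = Mul(3, Add(-6, G)) = Add(-18, Mul(3, G)))
Pow(Add(Function('P')(r), Function('R')(l)), 2) = Pow(Add(Add(-18, Mul(3, 80)), Mul(-1, Add(5, -1))), 2) = Pow(Add(Add(-18, 240), Mul(-1, 4)), 2) = Pow(Add(222, -4), 2) = Pow(218, 2) = 47524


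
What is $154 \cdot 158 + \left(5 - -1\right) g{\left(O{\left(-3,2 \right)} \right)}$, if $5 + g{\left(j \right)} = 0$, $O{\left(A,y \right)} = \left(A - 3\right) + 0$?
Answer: $24302$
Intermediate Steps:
$O{\left(A,y \right)} = -3 + A$ ($O{\left(A,y \right)} = \left(-3 + A\right) + 0 = -3 + A$)
$g{\left(j \right)} = -5$ ($g{\left(j \right)} = -5 + 0 = -5$)
$154 \cdot 158 + \left(5 - -1\right) g{\left(O{\left(-3,2 \right)} \right)} = 154 \cdot 158 + \left(5 - -1\right) \left(-5\right) = 24332 + \left(5 + 1\right) \left(-5\right) = 24332 + 6 \left(-5\right) = 24332 - 30 = 24302$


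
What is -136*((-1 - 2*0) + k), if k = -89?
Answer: 12240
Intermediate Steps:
-136*((-1 - 2*0) + k) = -136*((-1 - 2*0) - 89) = -136*((-1 + 0) - 89) = -136*(-1 - 89) = -136*(-90) = 12240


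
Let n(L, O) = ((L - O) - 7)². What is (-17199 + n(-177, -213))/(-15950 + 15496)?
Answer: 8179/227 ≈ 36.031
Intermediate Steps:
n(L, O) = (-7 + L - O)²
(-17199 + n(-177, -213))/(-15950 + 15496) = (-17199 + (7 - 213 - 1*(-177))²)/(-15950 + 15496) = (-17199 + (7 - 213 + 177)²)/(-454) = (-17199 + (-29)²)*(-1/454) = (-17199 + 841)*(-1/454) = -16358*(-1/454) = 8179/227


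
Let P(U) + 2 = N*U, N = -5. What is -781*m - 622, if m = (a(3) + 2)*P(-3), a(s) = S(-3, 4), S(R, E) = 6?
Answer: -81846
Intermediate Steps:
a(s) = 6
P(U) = -2 - 5*U
m = 104 (m = (6 + 2)*(-2 - 5*(-3)) = 8*(-2 + 15) = 8*13 = 104)
-781*m - 622 = -781*104 - 622 = -81224 - 622 = -81846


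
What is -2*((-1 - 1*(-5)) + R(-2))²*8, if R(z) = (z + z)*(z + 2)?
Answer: -256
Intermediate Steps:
R(z) = 2*z*(2 + z) (R(z) = (2*z)*(2 + z) = 2*z*(2 + z))
-2*((-1 - 1*(-5)) + R(-2))²*8 = -2*((-1 - 1*(-5)) + 2*(-2)*(2 - 2))²*8 = -2*((-1 + 5) + 2*(-2)*0)²*8 = -2*(4 + 0)²*8 = -2*4²*8 = -2*16*8 = -32*8 = -256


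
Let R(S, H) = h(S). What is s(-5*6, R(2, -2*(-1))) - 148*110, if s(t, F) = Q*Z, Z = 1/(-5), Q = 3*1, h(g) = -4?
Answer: -81403/5 ≈ -16281.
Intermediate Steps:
Q = 3
Z = -⅕ ≈ -0.20000
R(S, H) = -4
s(t, F) = -⅗ (s(t, F) = 3*(-⅕) = -⅗)
s(-5*6, R(2, -2*(-1))) - 148*110 = -⅗ - 148*110 = -⅗ - 16280 = -81403/5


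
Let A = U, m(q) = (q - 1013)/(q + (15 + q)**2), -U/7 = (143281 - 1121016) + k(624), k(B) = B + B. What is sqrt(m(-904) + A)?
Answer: 2*sqrt(13147175030928263)/87713 ≈ 2614.5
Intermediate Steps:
k(B) = 2*B
U = 6835409 (U = -7*((143281 - 1121016) + 2*624) = -7*(-977735 + 1248) = -7*(-976487) = 6835409)
m(q) = (-1013 + q)/(q + (15 + q)**2)
A = 6835409
sqrt(m(-904) + A) = sqrt((-1013 - 904)/(-904 + (15 - 904)**2) + 6835409) = sqrt(-1917/(-904 + (-889)**2) + 6835409) = sqrt(-1917/(-904 + 790321) + 6835409) = sqrt(-1917/789417 + 6835409) = sqrt((1/789417)*(-1917) + 6835409) = sqrt(-213/87713 + 6835409) = sqrt(599554229404/87713) = 2*sqrt(13147175030928263)/87713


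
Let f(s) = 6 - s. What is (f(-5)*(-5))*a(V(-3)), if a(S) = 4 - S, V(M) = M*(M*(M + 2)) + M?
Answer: -880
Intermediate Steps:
V(M) = M + M**2*(2 + M) (V(M) = M*(M*(2 + M)) + M = M**2*(2 + M) + M = M + M**2*(2 + M))
(f(-5)*(-5))*a(V(-3)) = ((6 - 1*(-5))*(-5))*(4 - (-3)*(1 + (-3)**2 + 2*(-3))) = ((6 + 5)*(-5))*(4 - (-3)*(1 + 9 - 6)) = (11*(-5))*(4 - (-3)*4) = -55*(4 - 1*(-12)) = -55*(4 + 12) = -55*16 = -880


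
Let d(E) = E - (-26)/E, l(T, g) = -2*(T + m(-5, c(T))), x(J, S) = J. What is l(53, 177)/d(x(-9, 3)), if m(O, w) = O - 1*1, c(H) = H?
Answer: 846/107 ≈ 7.9065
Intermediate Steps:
m(O, w) = -1 + O (m(O, w) = O - 1 = -1 + O)
l(T, g) = 12 - 2*T (l(T, g) = -2*(T + (-1 - 5)) = -2*(T - 6) = -2*(-6 + T) = 12 - 2*T)
d(E) = E + 26/E
l(53, 177)/d(x(-9, 3)) = (12 - 2*53)/(-9 + 26/(-9)) = (12 - 106)/(-9 + 26*(-⅑)) = -94/(-9 - 26/9) = -94/(-107/9) = -94*(-9/107) = 846/107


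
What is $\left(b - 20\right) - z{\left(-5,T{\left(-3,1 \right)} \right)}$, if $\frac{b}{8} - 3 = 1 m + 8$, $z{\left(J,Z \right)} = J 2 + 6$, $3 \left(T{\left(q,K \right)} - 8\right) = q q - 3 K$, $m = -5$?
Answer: $32$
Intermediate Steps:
$T{\left(q,K \right)} = 8 - K + \frac{q^{2}}{3}$ ($T{\left(q,K \right)} = 8 + \frac{q q - 3 K}{3} = 8 + \frac{q^{2} - 3 K}{3} = 8 - \left(K - \frac{q^{2}}{3}\right) = 8 - K + \frac{q^{2}}{3}$)
$z{\left(J,Z \right)} = 6 + 2 J$ ($z{\left(J,Z \right)} = 2 J + 6 = 6 + 2 J$)
$b = 48$ ($b = 24 + 8 \left(1 \left(-5\right) + 8\right) = 24 + 8 \left(-5 + 8\right) = 24 + 8 \cdot 3 = 24 + 24 = 48$)
$\left(b - 20\right) - z{\left(-5,T{\left(-3,1 \right)} \right)} = \left(48 - 20\right) - \left(6 + 2 \left(-5\right)\right) = \left(48 - 20\right) - \left(6 - 10\right) = 28 - -4 = 28 + 4 = 32$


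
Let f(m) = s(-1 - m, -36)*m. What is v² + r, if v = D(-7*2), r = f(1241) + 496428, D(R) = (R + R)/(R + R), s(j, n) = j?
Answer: -1044893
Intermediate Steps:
f(m) = m*(-1 - m) (f(m) = (-1 - m)*m = m*(-1 - m))
D(R) = 1 (D(R) = (2*R)/((2*R)) = (2*R)*(1/(2*R)) = 1)
r = -1044894 (r = -1*1241*(1 + 1241) + 496428 = -1*1241*1242 + 496428 = -1541322 + 496428 = -1044894)
v = 1
v² + r = 1² - 1044894 = 1 - 1044894 = -1044893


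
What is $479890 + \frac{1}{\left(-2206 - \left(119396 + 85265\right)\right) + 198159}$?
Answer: $\frac{4178882119}{8708} \approx 4.7989 \cdot 10^{5}$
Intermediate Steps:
$479890 + \frac{1}{\left(-2206 - \left(119396 + 85265\right)\right) + 198159} = 479890 + \frac{1}{\left(-2206 - 204661\right) + 198159} = 479890 + \frac{1}{-206867 + 198159} = 479890 + \frac{1}{-8708} = 479890 - \frac{1}{8708} = \frac{4178882119}{8708}$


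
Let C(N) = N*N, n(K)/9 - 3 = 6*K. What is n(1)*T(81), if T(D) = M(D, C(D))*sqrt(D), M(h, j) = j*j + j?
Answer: 31385842578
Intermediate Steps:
n(K) = 27 + 54*K (n(K) = 27 + 9*(6*K) = 27 + 54*K)
C(N) = N**2
M(h, j) = j + j**2 (M(h, j) = j**2 + j = j + j**2)
T(D) = D**(5/2)*(1 + D**2) (T(D) = (D**2*(1 + D**2))*sqrt(D) = D**(5/2)*(1 + D**2))
n(1)*T(81) = (27 + 54*1)*(81**(5/2)*(1 + 81**2)) = (27 + 54)*(59049*(1 + 6561)) = 81*(59049*6562) = 81*387479538 = 31385842578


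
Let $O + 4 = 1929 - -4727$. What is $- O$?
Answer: $-6652$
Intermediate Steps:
$O = 6652$ ($O = -4 + \left(1929 - -4727\right) = -4 + \left(1929 + 4727\right) = -4 + 6656 = 6652$)
$- O = \left(-1\right) 6652 = -6652$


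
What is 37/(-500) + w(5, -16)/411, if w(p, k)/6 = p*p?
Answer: 19931/68500 ≈ 0.29096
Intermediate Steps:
w(p, k) = 6*p² (w(p, k) = 6*(p*p) = 6*p²)
37/(-500) + w(5, -16)/411 = 37/(-500) + (6*5²)/411 = 37*(-1/500) + (6*25)*(1/411) = -37/500 + 150*(1/411) = -37/500 + 50/137 = 19931/68500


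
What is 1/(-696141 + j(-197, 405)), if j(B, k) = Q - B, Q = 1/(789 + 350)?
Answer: -1139/792680215 ≈ -1.4369e-6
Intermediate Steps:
Q = 1/1139 ≈ 0.00087796
j(B, k) = 1/1139 - B
1/(-696141 + j(-197, 405)) = 1/(-696141 + (1/1139 - 1*(-197))) = 1/(-696141 + (1/1139 + 197)) = 1/(-696141 + 224384/1139) = 1/(-792680215/1139) = -1139/792680215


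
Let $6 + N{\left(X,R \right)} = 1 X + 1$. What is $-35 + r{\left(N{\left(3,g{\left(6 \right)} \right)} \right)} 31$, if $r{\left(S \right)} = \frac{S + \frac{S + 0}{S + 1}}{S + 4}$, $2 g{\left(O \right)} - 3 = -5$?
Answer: $-35$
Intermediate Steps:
$g{\left(O \right)} = -1$ ($g{\left(O \right)} = \frac{3}{2} + \frac{1}{2} \left(-5\right) = \frac{3}{2} - \frac{5}{2} = -1$)
$N{\left(X,R \right)} = -5 + X$ ($N{\left(X,R \right)} = -6 + \left(1 X + 1\right) = -6 + \left(X + 1\right) = -6 + \left(1 + X\right) = -5 + X$)
$r{\left(S \right)} = \frac{S + \frac{S}{1 + S}}{4 + S}$
$-35 + r{\left(N{\left(3,g{\left(6 \right)} \right)} \right)} 31 = -35 + \frac{\left(-5 + 3\right) \left(2 + \left(-5 + 3\right)\right)}{4 + \left(-5 + 3\right)^{2} + 5 \left(-5 + 3\right)} 31 = -35 + - \frac{2 \left(2 - 2\right)}{4 + \left(-2\right)^{2} + 5 \left(-2\right)} 31 = -35 + \left(-2\right) \frac{1}{4 + 4 - 10} \cdot 0 \cdot 31 = -35 + \left(-2\right) \frac{1}{-2} \cdot 0 \cdot 31 = -35 + \left(-2\right) \left(- \frac{1}{2}\right) 0 \cdot 31 = -35 + 0 \cdot 31 = -35 + 0 = -35$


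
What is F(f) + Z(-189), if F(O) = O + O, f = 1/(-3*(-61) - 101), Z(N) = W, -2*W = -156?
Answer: 3199/41 ≈ 78.024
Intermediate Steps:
W = 78 (W = -1/2*(-156) = 78)
Z(N) = 78
f = 1/82 (f = 1/(183 - 101) = 1/82 ≈ 0.012195)
F(O) = 2*O
F(f) + Z(-189) = 2*(1/82) + 78 = 1/41 + 78 = 3199/41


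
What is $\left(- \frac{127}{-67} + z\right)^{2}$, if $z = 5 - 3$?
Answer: $\frac{68121}{4489} \approx 15.175$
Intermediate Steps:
$z = 2$ ($z = 5 - 3 = 2$)
$\left(- \frac{127}{-67} + z\right)^{2} = \left(- \frac{127}{-67} + 2\right)^{2} = \left(\left(-127\right) \left(- \frac{1}{67}\right) + 2\right)^{2} = \left(\frac{127}{67} + 2\right)^{2} = \left(\frac{261}{67}\right)^{2} = \frac{68121}{4489}$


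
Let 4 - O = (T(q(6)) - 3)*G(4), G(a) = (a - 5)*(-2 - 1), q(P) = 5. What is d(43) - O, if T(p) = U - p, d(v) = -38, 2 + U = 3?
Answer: -63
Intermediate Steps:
U = 1 (U = -2 + 3 = 1)
G(a) = 15 - 3*a (G(a) = (-5 + a)*(-3) = 15 - 3*a)
T(p) = 1 - p
O = 25 (O = 4 - ((1 - 1*5) - 3)*(15 - 3*4) = 4 - ((1 - 5) - 3)*(15 - 12) = 4 - (-4 - 3)*3 = 4 - (-7)*3 = 4 - 1*(-21) = 4 + 21 = 25)
d(43) - O = -38 - 1*25 = -38 - 25 = -63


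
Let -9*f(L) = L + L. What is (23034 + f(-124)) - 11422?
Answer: 104756/9 ≈ 11640.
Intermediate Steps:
f(L) = -2*L/9 (f(L) = -(L + L)/9 = -2*L/9)
(23034 + f(-124)) - 11422 = (23034 - 2/9*(-124)) - 11422 = (23034 + 248/9) - 11422 = 207554/9 - 11422 = 104756/9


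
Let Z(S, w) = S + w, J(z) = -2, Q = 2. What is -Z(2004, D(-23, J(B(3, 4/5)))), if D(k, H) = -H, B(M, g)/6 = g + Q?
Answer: -2006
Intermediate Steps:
B(M, g) = 12 + 6*g (B(M, g) = 6*(g + 2) = 6*(2 + g) = 12 + 6*g)
-Z(2004, D(-23, J(B(3, 4/5)))) = -(2004 - 1*(-2)) = -(2004 + 2) = -1*2006 = -2006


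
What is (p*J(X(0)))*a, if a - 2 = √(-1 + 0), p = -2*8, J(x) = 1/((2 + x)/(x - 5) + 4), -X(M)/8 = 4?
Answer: -592/89 - 296*I/89 ≈ -6.6517 - 3.3258*I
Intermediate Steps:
X(M) = -32 (X(M) = -8*4 = -32)
J(x) = 1/(4 + (2 + x)/(-5 + x)) (J(x) = 1/((2 + x)/(-5 + x) + 4) = 1/(4 + (2 + x)/(-5 + x)))
p = -16
a = 2 + I (a = 2 + √(-1 + 0) = 2 + √(-1) = 2 + I ≈ 2.0 + 1.0*I)
(p*J(X(0)))*a = (-16*(-5 - 32)/(-18 + 5*(-32)))*(2 + I) = (-16*(-37)/(-18 - 160))*(2 + I) = (-16*(-37)/(-178))*(2 + I) = (-(-8)*(-37)/89)*(2 + I) = (-16*37/178)*(2 + I) = -296*(2 + I)/89 = -592/89 - 296*I/89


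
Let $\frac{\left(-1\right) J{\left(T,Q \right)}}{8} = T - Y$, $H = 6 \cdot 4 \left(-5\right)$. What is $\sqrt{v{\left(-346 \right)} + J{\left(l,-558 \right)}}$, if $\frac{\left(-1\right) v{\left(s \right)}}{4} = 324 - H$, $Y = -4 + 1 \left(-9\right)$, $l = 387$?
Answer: $4 i \sqrt{311} \approx 70.541 i$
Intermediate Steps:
$H = -120$ ($H = 24 \left(-5\right) = -120$)
$Y = -13$ ($Y = -4 - 9 = -13$)
$J{\left(T,Q \right)} = -104 - 8 T$ ($J{\left(T,Q \right)} = - 8 \left(T - -13\right) = - 8 \left(T + 13\right) = - 8 \left(13 + T\right) = -104 - 8 T$)
$v{\left(s \right)} = -1776$ ($v{\left(s \right)} = - 4 \left(324 - -120\right) = - 4 \left(324 + 120\right) = \left(-4\right) 444 = -1776$)
$\sqrt{v{\left(-346 \right)} + J{\left(l,-558 \right)}} = \sqrt{-1776 - 3200} = \sqrt{-4976} = 4 i \sqrt{311}$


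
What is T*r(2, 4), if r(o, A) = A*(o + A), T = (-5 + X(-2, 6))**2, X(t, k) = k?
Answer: 24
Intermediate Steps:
T = 1 (T = (-5 + 6)**2 = 1**2 = 1)
r(o, A) = A*(A + o)
T*r(2, 4) = 1*(4*(4 + 2)) = 1*(4*6) = 1*24 = 24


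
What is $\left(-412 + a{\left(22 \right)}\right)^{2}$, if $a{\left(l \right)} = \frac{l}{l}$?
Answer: $168921$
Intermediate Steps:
$a{\left(l \right)} = 1$
$\left(-412 + a{\left(22 \right)}\right)^{2} = \left(-412 + 1\right)^{2} = \left(-411\right)^{2} = 168921$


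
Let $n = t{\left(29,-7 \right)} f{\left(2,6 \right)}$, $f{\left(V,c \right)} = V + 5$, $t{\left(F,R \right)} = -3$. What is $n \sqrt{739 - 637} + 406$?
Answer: $406 - 21 \sqrt{102} \approx 193.91$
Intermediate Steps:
$f{\left(V,c \right)} = 5 + V$
$n = -21$ ($n = - 3 \left(5 + 2\right) = \left(-3\right) 7 = -21$)
$n \sqrt{739 - 637} + 406 = - 21 \sqrt{739 - 637} + 406 = - 21 \sqrt{102} + 406 = 406 - 21 \sqrt{102}$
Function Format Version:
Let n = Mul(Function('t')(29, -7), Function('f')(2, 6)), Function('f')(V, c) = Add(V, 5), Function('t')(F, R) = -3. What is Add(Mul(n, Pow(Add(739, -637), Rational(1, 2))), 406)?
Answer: Add(406, Mul(-21, Pow(102, Rational(1, 2)))) ≈ 193.91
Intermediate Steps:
Function('f')(V, c) = Add(5, V)
n = -21 (n = Mul(-3, Add(5, 2)) = Mul(-3, 7) = -21)
Add(Mul(n, Pow(Add(739, -637), Rational(1, 2))), 406) = Add(Mul(-21, Pow(Add(739, -637), Rational(1, 2))), 406) = Add(Mul(-21, Pow(102, Rational(1, 2))), 406) = Add(406, Mul(-21, Pow(102, Rational(1, 2))))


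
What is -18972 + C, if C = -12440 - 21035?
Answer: -52447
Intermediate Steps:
C = -33475
-18972 + C = -18972 - 33475 = -52447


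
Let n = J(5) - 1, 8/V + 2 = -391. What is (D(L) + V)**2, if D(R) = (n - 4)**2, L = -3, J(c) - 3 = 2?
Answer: 64/154449 ≈ 0.00041438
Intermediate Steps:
V = -8/393 (V = 8/(-2 - 391) = 8/(-393) = 8*(-1/393) = -8/393 ≈ -0.020356)
J(c) = 5 (J(c) = 3 + 2 = 5)
n = 4 (n = 5 - 1 = 4)
D(R) = 0 (D(R) = (4 - 4)**2 = 0**2 = 0)
(D(L) + V)**2 = (0 - 8/393)**2 = (-8/393)**2 = 64/154449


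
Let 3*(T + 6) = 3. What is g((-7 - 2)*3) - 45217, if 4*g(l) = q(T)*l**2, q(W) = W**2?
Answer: -162643/4 ≈ -40661.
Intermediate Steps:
T = -5 (T = -6 + (1/3)*3 = -6 + 1 = -5)
g(l) = 25*l**2/4 (g(l) = ((-5)**2*l**2)/4 = (25*l**2)/4 = 25*l**2/4)
g((-7 - 2)*3) - 45217 = 25*((-7 - 2)*3)**2/4 - 45217 = 25*(-9*3)**2/4 - 45217 = (25/4)*(-27)**2 - 45217 = (25/4)*729 - 45217 = 18225/4 - 45217 = -162643/4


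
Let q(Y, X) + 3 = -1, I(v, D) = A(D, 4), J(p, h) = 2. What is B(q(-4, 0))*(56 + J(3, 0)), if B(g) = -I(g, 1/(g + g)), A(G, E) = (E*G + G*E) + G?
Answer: 261/4 ≈ 65.250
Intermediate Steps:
A(G, E) = G + 2*E*G (A(G, E) = (E*G + E*G) + G = 2*E*G + G = G + 2*E*G)
I(v, D) = 9*D (I(v, D) = D*(1 + 2*4) = D*(1 + 8) = D*9 = 9*D)
q(Y, X) = -4 (q(Y, X) = -3 - 1 = -4)
B(g) = -9/(2*g) (B(g) = -9/(g + g) = -9/(2*g))
B(q(-4, 0))*(56 + J(3, 0)) = (-9/2/(-4))*(56 + 2) = -9/2*(-¼)*58 = (9/8)*58 = 261/4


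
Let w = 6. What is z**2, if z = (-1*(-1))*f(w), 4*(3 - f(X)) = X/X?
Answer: 121/16 ≈ 7.5625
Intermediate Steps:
f(X) = 11/4 (f(X) = 3 - X/(4*X) = 3 - 1/4*1 = 3 - 1/4 = 11/4)
z = 11/4 (z = -1*(-1)*(11/4) = 1*(11/4) = 11/4 ≈ 2.7500)
z**2 = (11/4)**2 = 121/16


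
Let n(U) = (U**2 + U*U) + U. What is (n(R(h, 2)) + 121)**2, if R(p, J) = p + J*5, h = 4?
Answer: 277729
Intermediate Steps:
R(p, J) = p + 5*J
n(U) = U + 2*U**2 (n(U) = (U**2 + U**2) + U = 2*U**2 + U = U + 2*U**2)
(n(R(h, 2)) + 121)**2 = ((4 + 5*2)*(1 + 2*(4 + 5*2)) + 121)**2 = ((4 + 10)*(1 + 2*(4 + 10)) + 121)**2 = (14*(1 + 2*14) + 121)**2 = (14*(1 + 28) + 121)**2 = (14*29 + 121)**2 = (406 + 121)**2 = 527**2 = 277729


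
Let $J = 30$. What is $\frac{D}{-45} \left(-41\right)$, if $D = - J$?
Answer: $- \frac{82}{3} \approx -27.333$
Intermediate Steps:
$D = -30$ ($D = \left(-1\right) 30 = -30$)
$\frac{D}{-45} \left(-41\right) = - \frac{30}{-45} \left(-41\right) = \left(-30\right) \left(- \frac{1}{45}\right) \left(-41\right) = \frac{2}{3} \left(-41\right) = - \frac{82}{3}$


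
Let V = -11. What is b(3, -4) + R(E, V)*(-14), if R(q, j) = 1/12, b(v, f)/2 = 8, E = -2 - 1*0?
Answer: 89/6 ≈ 14.833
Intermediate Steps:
E = -2 (E = -2 + 0 = -2)
b(v, f) = 16 (b(v, f) = 2*8 = 16)
R(q, j) = 1/12
b(3, -4) + R(E, V)*(-14) = 16 + (1/12)*(-14) = 16 - 7/6 = 89/6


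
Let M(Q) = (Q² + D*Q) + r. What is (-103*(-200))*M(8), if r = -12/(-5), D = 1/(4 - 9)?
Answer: 1334880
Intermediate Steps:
D = -⅕ (D = 1/(-5) = -⅕ ≈ -0.20000)
r = 12/5 (r = -12*(-⅕) = 12/5 ≈ 2.4000)
M(Q) = 12/5 + Q² - Q/5 (M(Q) = (Q² - Q/5) + 12/5 = 12/5 + Q² - Q/5)
(-103*(-200))*M(8) = (-103*(-200))*(12/5 + 8² - ⅕*8) = 20600*(12/5 + 64 - 8/5) = 20600*(324/5) = 1334880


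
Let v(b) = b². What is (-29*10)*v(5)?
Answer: -7250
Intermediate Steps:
(-29*10)*v(5) = -29*10*5² = -290*25 = -7250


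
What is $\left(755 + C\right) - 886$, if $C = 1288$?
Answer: $1157$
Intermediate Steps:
$\left(755 + C\right) - 886 = \left(755 + 1288\right) - 886 = 2043 - 886 = 1157$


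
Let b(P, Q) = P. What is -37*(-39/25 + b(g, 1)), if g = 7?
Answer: -5032/25 ≈ -201.28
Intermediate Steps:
-37*(-39/25 + b(g, 1)) = -37*(-39/25 + 7) = -37*136/25 = -5032/25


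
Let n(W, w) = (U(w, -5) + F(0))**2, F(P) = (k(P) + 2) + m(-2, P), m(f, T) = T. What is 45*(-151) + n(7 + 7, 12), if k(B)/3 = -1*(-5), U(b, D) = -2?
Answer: -6570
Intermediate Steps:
k(B) = 15 (k(B) = 3*(-1*(-5)) = 3*5 = 15)
F(P) = 17 + P (F(P) = (15 + 2) + P = 17 + P)
n(W, w) = 225 (n(W, w) = (-2 + (17 + 0))**2 = (-2 + 17)**2 = 15**2 = 225)
45*(-151) + n(7 + 7, 12) = 45*(-151) + 225 = -6795 + 225 = -6570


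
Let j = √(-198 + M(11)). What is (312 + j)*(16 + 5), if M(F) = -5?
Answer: 6552 + 21*I*√203 ≈ 6552.0 + 299.2*I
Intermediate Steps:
j = I*√203 (j = √(-198 - 5) = √(-203) = I*√203 ≈ 14.248*I)
(312 + j)*(16 + 5) = (312 + I*√203)*(16 + 5) = (312 + I*√203)*21 = 6552 + 21*I*√203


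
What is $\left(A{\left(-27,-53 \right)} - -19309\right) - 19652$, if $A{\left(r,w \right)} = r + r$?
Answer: $-397$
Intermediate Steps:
$A{\left(r,w \right)} = 2 r$
$\left(A{\left(-27,-53 \right)} - -19309\right) - 19652 = \left(2 \left(-27\right) - -19309\right) - 19652 = \left(-54 + 19309\right) - 19652 = 19255 - 19652 = -397$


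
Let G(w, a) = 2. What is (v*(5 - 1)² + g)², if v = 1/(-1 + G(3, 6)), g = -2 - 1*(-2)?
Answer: 256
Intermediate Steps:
g = 0 (g = -2 + 2 = 0)
v = 1 (v = 1/(-1 + 2) = 1/1 = 1)
(v*(5 - 1)² + g)² = (1*(5 - 1)² + 0)² = (1*4² + 0)² = (1*16 + 0)² = (16 + 0)² = 16² = 256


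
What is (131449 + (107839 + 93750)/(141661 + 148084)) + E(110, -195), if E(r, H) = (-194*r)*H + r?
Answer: 1243834632544/289745 ≈ 4.2929e+6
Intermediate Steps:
E(r, H) = r - 194*H*r (E(r, H) = -194*H*r + r = r - 194*H*r)
(131449 + (107839 + 93750)/(141661 + 148084)) + E(110, -195) = (131449 + (107839 + 93750)/(141661 + 148084)) + 110*(1 - 194*(-195)) = (131449 + 201589/289745) + 110*(1 + 37830) = (131449 + 201589*(1/289745)) + 110*37831 = (131449 + 201589/289745) + 4161410 = 38086892094/289745 + 4161410 = 1243834632544/289745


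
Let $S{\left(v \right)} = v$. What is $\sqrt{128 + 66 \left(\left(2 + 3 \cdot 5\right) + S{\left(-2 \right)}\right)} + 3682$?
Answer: $3682 + \sqrt{1118} \approx 3715.4$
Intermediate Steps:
$\sqrt{128 + 66 \left(\left(2 + 3 \cdot 5\right) + S{\left(-2 \right)}\right)} + 3682 = \sqrt{128 + 66 \left(\left(2 + 3 \cdot 5\right) - 2\right)} + 3682 = \sqrt{128 + 66 \left(\left(2 + 15\right) - 2\right)} + 3682 = \sqrt{128 + 66 \left(17 - 2\right)} + 3682 = \sqrt{128 + 66 \cdot 15} + 3682 = \sqrt{128 + 990} + 3682 = \sqrt{1118} + 3682 = 3682 + \sqrt{1118}$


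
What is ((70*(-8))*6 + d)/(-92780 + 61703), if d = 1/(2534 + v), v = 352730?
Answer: 1193687039/11040539328 ≈ 0.10812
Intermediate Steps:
d = 1/355264 (d = 1/(2534 + 352730) = 1/355264 ≈ 2.8148e-6)
((70*(-8))*6 + d)/(-92780 + 61703) = ((70*(-8))*6 + 1/355264)/(-92780 + 61703) = (-560*6 + 1/355264)/(-31077) = (-3360 + 1/355264)*(-1/31077) = -1193687039/355264*(-1/31077) = 1193687039/11040539328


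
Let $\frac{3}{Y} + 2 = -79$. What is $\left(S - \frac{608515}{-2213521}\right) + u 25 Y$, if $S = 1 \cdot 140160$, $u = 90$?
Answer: $\frac{930189755375}{6640563} \approx 1.4008 \cdot 10^{5}$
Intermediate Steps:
$Y = - \frac{1}{27}$ ($Y = \frac{3}{-2 - 79} = \frac{3}{-81} = 3 \left(- \frac{1}{81}\right) = - \frac{1}{27} \approx -0.037037$)
$S = 140160$
$\left(S - \frac{608515}{-2213521}\right) + u 25 Y = \left(140160 - \frac{608515}{-2213521}\right) + 90 \cdot 25 \left(- \frac{1}{27}\right) = \left(140160 - - \frac{608515}{2213521}\right) + 2250 \left(- \frac{1}{27}\right) = \left(140160 + \frac{608515}{2213521}\right) - \frac{250}{3} = \frac{310247711875}{2213521} - \frac{250}{3} = \frac{930189755375}{6640563}$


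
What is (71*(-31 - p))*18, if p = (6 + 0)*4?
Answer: -70290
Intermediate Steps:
p = 24 (p = 6*4 = 24)
(71*(-31 - p))*18 = (71*(-31 - 1*24))*18 = (71*(-31 - 24))*18 = (71*(-55))*18 = -3905*18 = -70290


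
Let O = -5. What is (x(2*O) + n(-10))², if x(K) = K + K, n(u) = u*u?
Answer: 6400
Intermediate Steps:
n(u) = u²
x(K) = 2*K
(x(2*O) + n(-10))² = (2*(2*(-5)) + (-10)²)² = (2*(-10) + 100)² = (-20 + 100)² = 80² = 6400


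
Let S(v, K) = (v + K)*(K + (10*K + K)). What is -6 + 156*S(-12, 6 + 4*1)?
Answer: -37446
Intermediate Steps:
S(v, K) = 12*K*(K + v) (S(v, K) = (K + v)*(K + 11*K) = (K + v)*(12*K) = 12*K*(K + v))
-6 + 156*S(-12, 6 + 4*1) = -6 + 156*(12*(6 + 4*1)*((6 + 4*1) - 12)) = -6 + 156*(12*(6 + 4)*((6 + 4) - 12)) = -6 + 156*(12*10*(10 - 12)) = -6 + 156*(12*10*(-2)) = -6 + 156*(-240) = -6 - 37440 = -37446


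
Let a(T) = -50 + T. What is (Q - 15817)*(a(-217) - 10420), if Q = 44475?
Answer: -306268046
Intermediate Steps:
(Q - 15817)*(a(-217) - 10420) = (44475 - 15817)*((-50 - 217) - 10420) = 28658*(-267 - 10420) = 28658*(-10687) = -306268046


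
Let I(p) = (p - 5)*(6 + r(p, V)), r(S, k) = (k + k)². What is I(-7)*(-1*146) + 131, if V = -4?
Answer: 122771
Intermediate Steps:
r(S, k) = 4*k² (r(S, k) = (2*k)² = 4*k²)
I(p) = -350 + 70*p (I(p) = (p - 5)*(6 + 4*(-4)²) = (-5 + p)*(6 + 4*16) = (-5 + p)*(6 + 64) = (-5 + p)*70 = -350 + 70*p)
I(-7)*(-1*146) + 131 = (-350 + 70*(-7))*(-1*146) + 131 = (-350 - 490)*(-146) + 131 = -840*(-146) + 131 = 122640 + 131 = 122771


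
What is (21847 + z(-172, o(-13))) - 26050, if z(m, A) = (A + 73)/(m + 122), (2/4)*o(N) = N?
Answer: -210197/50 ≈ -4203.9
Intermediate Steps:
o(N) = 2*N
z(m, A) = (73 + A)/(122 + m)
(21847 + z(-172, o(-13))) - 26050 = (21847 + (73 + 2*(-13))/(122 - 172)) - 26050 = (21847 + (73 - 26)/(-50)) - 26050 = (21847 - 1/50*47) - 26050 = (21847 - 47/50) - 26050 = 1092303/50 - 26050 = -210197/50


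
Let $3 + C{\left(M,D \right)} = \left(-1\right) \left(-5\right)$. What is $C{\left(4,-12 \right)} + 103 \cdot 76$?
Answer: $7830$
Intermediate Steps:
$C{\left(M,D \right)} = 2$ ($C{\left(M,D \right)} = -3 - -5 = -3 + 5 = 2$)
$C{\left(4,-12 \right)} + 103 \cdot 76 = 2 + 103 \cdot 76 = 2 + 7828 = 7830$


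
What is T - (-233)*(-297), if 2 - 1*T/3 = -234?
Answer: -68493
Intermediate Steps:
T = 708 (T = 6 - 3*(-234) = 6 + 702 = 708)
T - (-233)*(-297) = 708 - (-233)*(-297) = 708 - 233*297 = 708 - 69201 = -68493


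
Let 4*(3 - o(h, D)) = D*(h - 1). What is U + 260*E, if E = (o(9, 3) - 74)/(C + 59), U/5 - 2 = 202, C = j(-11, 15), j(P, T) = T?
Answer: 27730/37 ≈ 749.46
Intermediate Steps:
C = 15
o(h, D) = 3 - D*(-1 + h)/4 (o(h, D) = 3 - D*(h - 1)/4 = 3 - D*(-1 + h)/4)
U = 1020 (U = 10 + 5*202 = 10 + 1010 = 1020)
E = -77/74 (E = ((3 + (1/4)*3 - 1/4*3*9) - 74)/(15 + 59) = ((3 + 3/4 - 27/4) - 74)/74 = (-3 - 74)*(1/74) = -77*1/74 = -77/74 ≈ -1.0405)
U + 260*E = 1020 + 260*(-77/74) = 1020 - 10010/37 = 27730/37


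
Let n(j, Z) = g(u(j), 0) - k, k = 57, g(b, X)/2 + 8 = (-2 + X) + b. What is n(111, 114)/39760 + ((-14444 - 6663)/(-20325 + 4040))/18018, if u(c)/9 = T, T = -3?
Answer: -537131653/166664337840 ≈ -0.0032228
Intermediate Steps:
u(c) = -27 (u(c) = 9*(-3) = -27)
g(b, X) = -20 + 2*X + 2*b (g(b, X) = -16 + 2*((-2 + X) + b) = -16 + 2*(-2 + X + b) = -16 + (-4 + 2*X + 2*b) = -20 + 2*X + 2*b)
n(j, Z) = -131 (n(j, Z) = (-20 + 2*0 + 2*(-27)) - 1*57 = (-20 + 0 - 54) - 57 = -74 - 57 = -131)
n(111, 114)/39760 + ((-14444 - 6663)/(-20325 + 4040))/18018 = -131/39760 + ((-14444 - 6663)/(-20325 + 4040))/18018 = -131*1/39760 - 21107/(-16285)*(1/18018) = -131/39760 - 21107*(-1/16285)*(1/18018) = -131/39760 + (21107/16285)*(1/18018) = -131/39760 + 21107/293423130 = -537131653/166664337840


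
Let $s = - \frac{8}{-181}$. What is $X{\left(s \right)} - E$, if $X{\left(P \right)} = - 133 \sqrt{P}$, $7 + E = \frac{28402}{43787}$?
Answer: $\frac{278107}{43787} - \frac{266 \sqrt{362}}{181} \approx -21.61$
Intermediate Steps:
$s = \frac{8}{181}$ ($s = \left(-8\right) \left(- \frac{1}{181}\right) = \frac{8}{181} \approx 0.044199$)
$E = - \frac{278107}{43787}$ ($E = -7 + \frac{28402}{43787} = - \frac{278107}{43787} \approx -6.3514$)
$X{\left(s \right)} - E = - 133 \sqrt{\frac{8}{181}} - - \frac{278107}{43787} = - 133 \frac{2 \sqrt{362}}{181} + \frac{278107}{43787} = - \frac{266 \sqrt{362}}{181} + \frac{278107}{43787} = \frac{278107}{43787} - \frac{266 \sqrt{362}}{181}$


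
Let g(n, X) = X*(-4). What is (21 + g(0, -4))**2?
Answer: 1369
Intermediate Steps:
g(n, X) = -4*X
(21 + g(0, -4))**2 = (21 - 4*(-4))**2 = (21 + 16)**2 = 37**2 = 1369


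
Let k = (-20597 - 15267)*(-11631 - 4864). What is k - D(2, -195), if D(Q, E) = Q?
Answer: 591576678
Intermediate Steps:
k = 591576680 (k = -35864*(-16495) = 591576680)
k - D(2, -195) = 591576680 - 1*2 = 591576680 - 2 = 591576678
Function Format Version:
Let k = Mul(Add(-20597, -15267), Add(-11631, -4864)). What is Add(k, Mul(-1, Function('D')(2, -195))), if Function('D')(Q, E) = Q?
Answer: 591576678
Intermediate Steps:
k = 591576680 (k = Mul(-35864, -16495) = 591576680)
Add(k, Mul(-1, Function('D')(2, -195))) = Add(591576680, Mul(-1, 2)) = Add(591576680, -2) = 591576678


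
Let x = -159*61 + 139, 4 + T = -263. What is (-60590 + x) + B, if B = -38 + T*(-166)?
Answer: -25866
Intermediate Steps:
T = -267 (T = -4 - 263 = -267)
B = 44284 (B = -38 - 267*(-166) = -38 + 44322 = 44284)
x = -9560 (x = -9699 + 139 = -9560)
(-60590 + x) + B = (-60590 - 9560) + 44284 = -70150 + 44284 = -25866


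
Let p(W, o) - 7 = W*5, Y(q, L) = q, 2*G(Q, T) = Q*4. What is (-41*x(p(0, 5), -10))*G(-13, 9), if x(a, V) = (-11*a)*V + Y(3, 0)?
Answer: 824018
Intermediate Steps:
G(Q, T) = 2*Q (G(Q, T) = (Q*4)/2 = (4*Q)/2 = 2*Q)
p(W, o) = 7 + 5*W (p(W, o) = 7 + W*5 = 7 + 5*W)
x(a, V) = 3 - 11*V*a (x(a, V) = (-11*a)*V + 3 = -11*V*a + 3 = 3 - 11*V*a)
(-41*x(p(0, 5), -10))*G(-13, 9) = (-41*(3 - 11*(-10)*(7 + 5*0)))*(2*(-13)) = -41*(3 - 11*(-10)*(7 + 0))*(-26) = -41*(3 - 11*(-10)*7)*(-26) = -41*(3 + 770)*(-26) = -41*773*(-26) = -31693*(-26) = 824018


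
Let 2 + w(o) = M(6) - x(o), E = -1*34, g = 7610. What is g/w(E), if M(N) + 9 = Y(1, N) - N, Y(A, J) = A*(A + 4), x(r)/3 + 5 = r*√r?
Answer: 1522/23583 - 51748*I*√34/23583 ≈ 0.064538 - 12.795*I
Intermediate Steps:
x(r) = -15 + 3*r^(3/2) (x(r) = -15 + 3*(r*√r) = -15 + 3*r^(3/2))
Y(A, J) = A*(4 + A)
E = -34
M(N) = -4 - N (M(N) = -9 + (1*(4 + 1) - N) = -9 + (1*5 - N) = -9 + (5 - N) = -4 - N)
w(o) = 3 - 3*o^(3/2) (w(o) = -2 + ((-4 - 1*6) - (-15 + 3*o^(3/2))) = -2 + ((-4 - 6) + (15 - 3*o^(3/2))) = -2 + (-10 + (15 - 3*o^(3/2))) = -2 + (5 - 3*o^(3/2)) = 3 - 3*o^(3/2))
g/w(E) = 7610/(3 - (-102)*I*√34) = 7610/(3 + 102*I*√34)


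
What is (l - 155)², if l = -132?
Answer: 82369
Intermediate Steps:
(l - 155)² = (-132 - 155)² = (-287)² = 82369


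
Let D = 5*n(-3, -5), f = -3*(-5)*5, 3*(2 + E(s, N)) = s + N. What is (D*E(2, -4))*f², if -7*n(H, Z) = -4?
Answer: -300000/7 ≈ -42857.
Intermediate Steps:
n(H, Z) = 4/7 (n(H, Z) = -⅐*(-4) = 4/7)
E(s, N) = -2 + N/3 + s/3 (E(s, N) = -2 + (s + N)/3 = -2 + (N + s)/3 = -2 + (N/3 + s/3) = -2 + N/3 + s/3)
f = 75 (f = 15*5 = 75)
D = 20/7 (D = 5*(4/7) = 20/7 ≈ 2.8571)
(D*E(2, -4))*f² = (20*(-2 + (⅓)*(-4) + (⅓)*2)/7)*75² = (20*(-2 - 4/3 + ⅔)/7)*5625 = ((20/7)*(-8/3))*5625 = -160/21*5625 = -300000/7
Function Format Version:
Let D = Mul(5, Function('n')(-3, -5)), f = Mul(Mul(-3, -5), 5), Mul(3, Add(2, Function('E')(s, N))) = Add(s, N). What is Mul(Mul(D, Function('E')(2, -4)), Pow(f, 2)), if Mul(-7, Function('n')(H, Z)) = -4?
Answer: Rational(-300000, 7) ≈ -42857.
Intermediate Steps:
Function('n')(H, Z) = Rational(4, 7) (Function('n')(H, Z) = Mul(Rational(-1, 7), -4) = Rational(4, 7))
Function('E')(s, N) = Add(-2, Mul(Rational(1, 3), N), Mul(Rational(1, 3), s)) (Function('E')(s, N) = Add(-2, Mul(Rational(1, 3), Add(s, N))) = Add(-2, Mul(Rational(1, 3), Add(N, s))) = Add(-2, Add(Mul(Rational(1, 3), N), Mul(Rational(1, 3), s))) = Add(-2, Mul(Rational(1, 3), N), Mul(Rational(1, 3), s)))
f = 75 (f = Mul(15, 5) = 75)
D = Rational(20, 7) (D = Mul(5, Rational(4, 7)) = Rational(20, 7) ≈ 2.8571)
Mul(Mul(D, Function('E')(2, -4)), Pow(f, 2)) = Mul(Mul(Rational(20, 7), Add(-2, Mul(Rational(1, 3), -4), Mul(Rational(1, 3), 2))), Pow(75, 2)) = Mul(Mul(Rational(20, 7), Add(-2, Rational(-4, 3), Rational(2, 3))), 5625) = Mul(Mul(Rational(20, 7), Rational(-8, 3)), 5625) = Mul(Rational(-160, 21), 5625) = Rational(-300000, 7)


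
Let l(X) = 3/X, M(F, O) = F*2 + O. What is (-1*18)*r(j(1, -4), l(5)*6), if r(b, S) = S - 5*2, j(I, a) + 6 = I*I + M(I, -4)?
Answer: 576/5 ≈ 115.20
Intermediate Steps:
M(F, O) = O + 2*F (M(F, O) = 2*F + O = O + 2*F)
j(I, a) = -10 + I² + 2*I (j(I, a) = -6 + (I*I + (-4 + 2*I)) = -6 + (I² + (-4 + 2*I)) = -6 + (-4 + I² + 2*I) = -10 + I² + 2*I)
r(b, S) = -10 + S (r(b, S) = S - 10 = -10 + S)
(-1*18)*r(j(1, -4), l(5)*6) = (-1*18)*(-10 + (3/5)*6) = -18*(-10 + (3*(⅕))*6) = -18*(-10 + (⅗)*6) = -18*(-10 + 18/5) = -18*(-32/5) = 576/5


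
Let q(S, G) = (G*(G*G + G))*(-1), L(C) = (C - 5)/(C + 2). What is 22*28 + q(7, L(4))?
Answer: 133051/216 ≈ 615.98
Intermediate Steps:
L(C) = (-5 + C)/(2 + C)
q(S, G) = -G*(G + G**2) (q(S, G) = (G*(G**2 + G))*(-1) = (G*(G + G**2))*(-1) = -G*(G + G**2))
22*28 + q(7, L(4)) = 22*28 + ((-5 + 4)/(2 + 4))**2*(-1 - (-5 + 4)/(2 + 4)) = 616 + (-1/6)**2*(-1 - (-1)/6) = 616 + ((1/6)*(-1))**2*(-1 - (-1)/6) = 616 + (-1/6)**2*(-1 - 1*(-1/6)) = 616 + (-1 + 1/6)/36 = 616 + (1/36)*(-5/6) = 616 - 5/216 = 133051/216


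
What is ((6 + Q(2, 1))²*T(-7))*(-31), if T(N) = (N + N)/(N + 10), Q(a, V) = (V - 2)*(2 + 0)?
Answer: 6944/3 ≈ 2314.7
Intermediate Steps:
Q(a, V) = -4 + 2*V (Q(a, V) = (-2 + V)*2 = -4 + 2*V)
T(N) = 2*N/(10 + N) (T(N) = (2*N)/(10 + N) = 2*N/(10 + N))
((6 + Q(2, 1))²*T(-7))*(-31) = ((6 + (-4 + 2*1))²*(2*(-7)/(10 - 7)))*(-31) = ((6 + (-4 + 2))²*(2*(-7)/3))*(-31) = ((6 - 2)²*(2*(-7)*(⅓)))*(-31) = (4²*(-14/3))*(-31) = (16*(-14/3))*(-31) = -224/3*(-31) = 6944/3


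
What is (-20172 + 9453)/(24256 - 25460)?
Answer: 10719/1204 ≈ 8.9028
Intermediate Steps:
(-20172 + 9453)/(24256 - 25460) = -10719/(-1204) = -10719*(-1/1204) = 10719/1204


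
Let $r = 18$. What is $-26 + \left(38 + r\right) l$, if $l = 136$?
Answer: $7590$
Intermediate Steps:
$-26 + \left(38 + r\right) l = -26 + \left(38 + 18\right) 136 = -26 + 56 \cdot 136 = -26 + 7616 = 7590$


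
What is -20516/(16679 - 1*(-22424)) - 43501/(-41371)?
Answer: 852252167/1617730213 ≈ 0.52682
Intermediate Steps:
-20516/(16679 - 1*(-22424)) - 43501/(-41371) = -20516/(16679 + 22424) - 43501*(-1/41371) = -20516/39103 + 43501/41371 = 852252167/1617730213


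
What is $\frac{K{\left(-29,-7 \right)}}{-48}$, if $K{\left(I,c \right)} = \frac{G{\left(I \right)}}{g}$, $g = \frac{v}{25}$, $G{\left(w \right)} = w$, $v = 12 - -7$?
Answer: $\frac{725}{912} \approx 0.79496$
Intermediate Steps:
$v = 19$ ($v = 12 + 7 = 19$)
$g = \frac{19}{25} \approx 0.76$
$K{\left(I,c \right)} = \frac{25 I}{19}$ ($K{\left(I,c \right)} = \frac{I}{\frac{19}{25}} = I \frac{25}{19} = \frac{25 I}{19}$)
$\frac{K{\left(-29,-7 \right)}}{-48} = \frac{\frac{25}{19} \left(-29\right)}{-48} = \left(- \frac{725}{19}\right) \left(- \frac{1}{48}\right) = \frac{725}{912}$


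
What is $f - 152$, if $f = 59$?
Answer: $-93$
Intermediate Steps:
$f - 152 = 59 - 152 = -93$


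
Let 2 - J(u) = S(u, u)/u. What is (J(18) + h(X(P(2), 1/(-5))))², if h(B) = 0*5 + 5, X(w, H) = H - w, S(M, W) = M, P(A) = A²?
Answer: 36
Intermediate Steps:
J(u) = 1 (J(u) = 2 - u/u = 2 - 1*1 = 2 - 1 = 1)
h(B) = 5 (h(B) = 0 + 5 = 5)
(J(18) + h(X(P(2), 1/(-5))))² = (1 + 5)² = 6² = 36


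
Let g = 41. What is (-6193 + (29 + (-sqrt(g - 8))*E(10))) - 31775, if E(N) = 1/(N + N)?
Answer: -37939 - sqrt(33)/20 ≈ -37939.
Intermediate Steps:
E(N) = 1/(2*N)
(-6193 + (29 + (-sqrt(g - 8))*E(10))) - 31775 = (-6193 + (29 + (-sqrt(41 - 8))*((1/2)/10))) - 31775 = (-6193 + (29 + (-sqrt(33))*((1/2)*(1/10)))) - 31775 = (-6193 + (29 - sqrt(33)*(1/20))) - 31775 = (-6193 + (29 - sqrt(33)/20)) - 31775 = (-6164 - sqrt(33)/20) - 31775 = -37939 - sqrt(33)/20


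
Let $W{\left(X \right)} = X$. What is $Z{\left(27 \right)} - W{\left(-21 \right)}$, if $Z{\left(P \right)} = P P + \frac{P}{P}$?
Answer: $751$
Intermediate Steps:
$Z{\left(P \right)} = 1 + P^{2}$ ($Z{\left(P \right)} = P^{2} + 1 = 1 + P^{2}$)
$Z{\left(27 \right)} - W{\left(-21 \right)} = \left(1 + 27^{2}\right) - -21 = \left(1 + 729\right) + 21 = 730 + 21 = 751$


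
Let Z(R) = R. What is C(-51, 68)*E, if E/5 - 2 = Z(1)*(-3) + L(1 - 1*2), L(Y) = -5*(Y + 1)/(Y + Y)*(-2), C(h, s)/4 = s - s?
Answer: 0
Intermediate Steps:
C(h, s) = 0 (C(h, s) = 4*(s - s) = 4*0 = 0)
L(Y) = 5*(1 + Y)/Y (L(Y) = -5*(1 + Y)/(2*Y)*(-2) = 5*(1 + Y)/Y)
E = -5 (E = 10 + 5*(1*(-3) + (5 + 5/(1 - 1*2))) = 10 + 5*(-3 + (5 + 5/(1 - 2))) = 10 + 5*(-3 + (5 + 5/(-1))) = 10 + 5*(-3 + (5 + 5*(-1))) = 10 + 5*(-3 + (5 - 5)) = 10 + 5*(-3 + 0) = 10 + 5*(-3) = 10 - 15 = -5)
C(-51, 68)*E = 0*(-5) = 0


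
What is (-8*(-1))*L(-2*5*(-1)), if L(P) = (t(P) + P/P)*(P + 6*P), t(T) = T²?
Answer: 56560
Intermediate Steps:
L(P) = 7*P*(1 + P²) (L(P) = (P² + P/P)*(P + 6*P) = (P² + 1)*(7*P) = (1 + P²)*(7*P) = 7*P*(1 + P²))
(-8*(-1))*L(-2*5*(-1)) = (-8*(-1))*(7*(-2*5*(-1))*(1 + (-2*5*(-1))²)) = 8*(7*(-10*(-1))*(1 + (-10*(-1))²)) = 8*(7*10*(1 + 10²)) = 8*(7*10*(1 + 100)) = 8*(7*10*101) = 8*7070 = 56560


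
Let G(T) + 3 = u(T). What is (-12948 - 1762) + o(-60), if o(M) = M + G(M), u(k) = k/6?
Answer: -14783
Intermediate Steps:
u(k) = k/6 (u(k) = k*(⅙) = k/6)
G(T) = -3 + T/6
o(M) = -3 + 7*M/6 (o(M) = M + (-3 + M/6) = -3 + 7*M/6)
(-12948 - 1762) + o(-60) = (-12948 - 1762) + (-3 + (7/6)*(-60)) = -14710 + (-3 - 70) = -14710 - 73 = -14783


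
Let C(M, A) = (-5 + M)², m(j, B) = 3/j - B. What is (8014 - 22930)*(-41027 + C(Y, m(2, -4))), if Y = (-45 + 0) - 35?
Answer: 504190632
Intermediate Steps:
m(j, B) = -B + 3/j
Y = -80 (Y = -45 - 35 = -80)
(8014 - 22930)*(-41027 + C(Y, m(2, -4))) = (8014 - 22930)*(-41027 + (-5 - 80)²) = -14916*(-41027 + (-85)²) = -14916*(-41027 + 7225) = -14916*(-33802) = 504190632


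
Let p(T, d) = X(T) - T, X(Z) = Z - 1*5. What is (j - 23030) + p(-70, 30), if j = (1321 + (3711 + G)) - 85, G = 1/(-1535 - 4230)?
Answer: -104277321/5765 ≈ -18088.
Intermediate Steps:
G = -1/5765 (G = 1/(-5765) = -1/5765 ≈ -0.00017346)
X(Z) = -5 + Z (X(Z) = Z - 5 = -5 + Z)
j = 28519454/5765 (j = (1321 + (3711 - 1/5765)) - 85 = (1321 + 21393914/5765) - 85 = 29009479/5765 - 85 = 28519454/5765 ≈ 4947.0)
p(T, d) = -5 (p(T, d) = (-5 + T) - T = -5)
(j - 23030) + p(-70, 30) = (28519454/5765 - 23030) - 5 = -104248496/5765 - 5 = -104277321/5765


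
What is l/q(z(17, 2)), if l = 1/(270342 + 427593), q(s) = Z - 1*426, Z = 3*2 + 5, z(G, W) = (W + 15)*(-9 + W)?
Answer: -1/289643025 ≈ -3.4525e-9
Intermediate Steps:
z(G, W) = (-9 + W)*(15 + W) (z(G, W) = (15 + W)*(-9 + W) = (-9 + W)*(15 + W))
Z = 11 (Z = 6 + 5 = 11)
q(s) = -415 (q(s) = 11 - 1*426 = 11 - 426 = -415)
l = 1/697935 ≈ 1.4328e-6
l/q(z(17, 2)) = (1/697935)/(-415) = (1/697935)*(-1/415) = -1/289643025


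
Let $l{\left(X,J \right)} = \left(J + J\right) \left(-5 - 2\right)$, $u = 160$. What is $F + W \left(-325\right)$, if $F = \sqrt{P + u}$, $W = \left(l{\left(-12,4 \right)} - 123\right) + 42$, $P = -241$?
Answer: $44525 + 9 i \approx 44525.0 + 9.0 i$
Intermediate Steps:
$l{\left(X,J \right)} = - 14 J$ ($l{\left(X,J \right)} = 2 J \left(-7\right) = - 14 J$)
$W = -137$ ($W = \left(\left(-14\right) 4 - 123\right) + 42 = \left(-56 - 123\right) + 42 = -179 + 42 = -137$)
$F = 9 i$ ($F = \sqrt{-241 + 160} = \sqrt{-81} = 9 i \approx 9.0 i$)
$F + W \left(-325\right) = 9 i - -44525 = 9 i + 44525 = 44525 + 9 i$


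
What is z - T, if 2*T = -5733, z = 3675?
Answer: 13083/2 ≈ 6541.5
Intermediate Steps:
T = -5733/2 (T = (½)*(-5733) = -5733/2 ≈ -2866.5)
z - T = 3675 - 1*(-5733/2) = 3675 + 5733/2 = 13083/2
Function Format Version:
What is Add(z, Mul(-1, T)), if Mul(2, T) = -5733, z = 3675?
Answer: Rational(13083, 2) ≈ 6541.5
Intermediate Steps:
T = Rational(-5733, 2) (T = Mul(Rational(1, 2), -5733) = Rational(-5733, 2) ≈ -2866.5)
Add(z, Mul(-1, T)) = Add(3675, Mul(-1, Rational(-5733, 2))) = Add(3675, Rational(5733, 2)) = Rational(13083, 2)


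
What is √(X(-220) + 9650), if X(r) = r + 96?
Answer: √9526 ≈ 97.601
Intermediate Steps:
X(r) = 96 + r
√(X(-220) + 9650) = √((96 - 220) + 9650) = √(-124 + 9650) = √9526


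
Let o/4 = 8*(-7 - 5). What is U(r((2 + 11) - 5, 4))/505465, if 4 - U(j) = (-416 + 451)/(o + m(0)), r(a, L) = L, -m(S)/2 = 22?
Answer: 1747/216339020 ≈ 8.0753e-6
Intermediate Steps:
m(S) = -44 (m(S) = -2*22 = -44)
o = -384 (o = 4*(8*(-7 - 5)) = 4*(8*(-12)) = 4*(-96) = -384)
U(j) = 1747/428 (U(j) = 4 - (-416 + 451)/(-384 - 44) = 4 - 35/(-428) = 4 - 35*(-1)/428 = 4 - 1*(-35/428) = 4 + 35/428 = 1747/428)
U(r((2 + 11) - 5, 4))/505465 = (1747/428)/505465 = (1747/428)*(1/505465) = 1747/216339020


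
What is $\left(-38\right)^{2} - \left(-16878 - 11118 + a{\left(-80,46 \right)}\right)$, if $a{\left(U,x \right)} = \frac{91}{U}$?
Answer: $\frac{2355291}{80} \approx 29441.0$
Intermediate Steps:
$\left(-38\right)^{2} - \left(-16878 - 11118 + a{\left(-80,46 \right)}\right) = \left(-38\right)^{2} - \left(-16878 - 11118 - \frac{91}{80}\right) = 1444 + \left(16878 - \left(91 \left(- \frac{1}{80}\right) - 11118\right)\right) = 1444 + \left(16878 - \left(- \frac{91}{80} - 11118\right)\right) = 1444 + \left(16878 - - \frac{889531}{80}\right) = 1444 + \left(16878 + \frac{889531}{80}\right) = 1444 + \frac{2239771}{80} = \frac{2355291}{80}$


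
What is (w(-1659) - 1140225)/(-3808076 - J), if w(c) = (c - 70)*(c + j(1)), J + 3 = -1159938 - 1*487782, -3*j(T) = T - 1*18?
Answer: -5155165/6481059 ≈ -0.79542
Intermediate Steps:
j(T) = 6 - T/3 (j(T) = -(T - 1*18)/3 = -(T - 18)/3 = -(-18 + T)/3 = 6 - T/3)
J = -1647723 (J = -3 + (-1159938 - 1*487782) = -3 + (-1159938 - 487782) = -3 - 1647720 = -1647723)
w(c) = (-70 + c)*(17/3 + c) (w(c) = (c - 70)*(c + (6 - 1/3*1)) = (-70 + c)*(c + (6 - 1/3)) = (-70 + c)*(c + 17/3) = (-70 + c)*(17/3 + c))
(w(-1659) - 1140225)/(-3808076 - J) = ((-1190/3 + (-1659)**2 - 193/3*(-1659)) - 1140225)/(-3808076 - 1*(-1647723)) = ((-1190/3 + 2752281 + 106729) - 1140225)/(-3808076 + 1647723) = (8575840/3 - 1140225)/(-2160353) = (5155165/3)*(-1/2160353) = -5155165/6481059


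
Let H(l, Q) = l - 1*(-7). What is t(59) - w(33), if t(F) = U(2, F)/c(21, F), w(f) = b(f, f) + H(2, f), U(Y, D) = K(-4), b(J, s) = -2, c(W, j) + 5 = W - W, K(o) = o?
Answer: -31/5 ≈ -6.2000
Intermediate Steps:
c(W, j) = -5 (c(W, j) = -5 + (W - W) = -5 + 0 = -5)
U(Y, D) = -4
H(l, Q) = 7 + l (H(l, Q) = l + 7 = 7 + l)
w(f) = 7 (w(f) = -2 + (7 + 2) = -2 + 9 = 7)
t(F) = 4/5 (t(F) = -4/(-5) = -4*(-1/5) = 4/5)
t(59) - w(33) = 4/5 - 1*7 = 4/5 - 7 = -31/5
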